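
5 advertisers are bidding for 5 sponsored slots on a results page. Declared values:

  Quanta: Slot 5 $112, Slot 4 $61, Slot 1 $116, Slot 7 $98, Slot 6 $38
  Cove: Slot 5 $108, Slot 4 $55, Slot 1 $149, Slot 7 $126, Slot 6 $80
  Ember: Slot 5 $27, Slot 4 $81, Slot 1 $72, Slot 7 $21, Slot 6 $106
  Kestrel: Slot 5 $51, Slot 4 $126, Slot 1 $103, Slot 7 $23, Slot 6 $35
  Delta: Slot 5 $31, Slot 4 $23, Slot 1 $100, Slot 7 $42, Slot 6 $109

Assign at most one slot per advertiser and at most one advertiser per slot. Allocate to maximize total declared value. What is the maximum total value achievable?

Treat this as an assignment problem: match each advertiser to one slot.
Optimal: Quanta→Slot 5 ($112), Cove→Slot 7 ($126), Ember→Slot 6 ($106), Kestrel→Slot 4 ($126), Delta→Slot 1 ($100) — total 112+126+106+126+100 = $570.
Column-greedy (each slot in turn goes to its best remaining advertiser) gives $535, worse by 35.
Next-best assignment: Quanta→Slot 5, Cove→Slot 7, Ember→Slot 1, Kestrel→Slot 4, Delta→Slot 6 = $545.

Maximum total: $570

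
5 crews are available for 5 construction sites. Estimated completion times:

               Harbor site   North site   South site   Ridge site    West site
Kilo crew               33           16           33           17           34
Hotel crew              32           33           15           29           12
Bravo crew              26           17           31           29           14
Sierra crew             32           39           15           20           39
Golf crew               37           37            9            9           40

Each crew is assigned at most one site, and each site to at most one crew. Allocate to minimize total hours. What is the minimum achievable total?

Min total: 78 hours

This is a one-to-one assignment (minimum-cost bipartite matching).
Optimal: Kilo crew→North site (16 hours), Hotel crew→West site (12 hours), Bravo crew→Harbor site (26 hours), Sierra crew→South site (15 hours), Golf crew→Ridge site (9 hours) — total 16+12+26+15+9 = 78 hours.
Min-entry greedy (repeatedly take the single cheapest remaining cell) gives 83 hours, worse by 5.
Swapping Golf crew↔Sierra crew (Golf crew→South site 9 hours, Sierra crew→Ridge site 20 hours) adds 5.
No other one-to-one assignment undercuts 78 hours.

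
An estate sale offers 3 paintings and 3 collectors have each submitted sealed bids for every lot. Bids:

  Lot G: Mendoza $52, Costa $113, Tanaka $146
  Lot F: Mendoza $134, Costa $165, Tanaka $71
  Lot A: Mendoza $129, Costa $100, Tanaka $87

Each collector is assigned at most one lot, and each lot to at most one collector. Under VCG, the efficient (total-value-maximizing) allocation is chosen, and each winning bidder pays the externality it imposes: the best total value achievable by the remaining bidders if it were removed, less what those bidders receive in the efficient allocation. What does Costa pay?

Efficient allocation: Mendoza→Lot A ($129), Costa→Lot F ($165), Tanaka→Lot G ($146); total welfare W = $440.
Costa receives Lot F at value $165, so the others get W − 165 = $275.
Without Costa: best allocation of the remaining 2 bidders over all 3 lots is Mendoza→Lot F ($134), Tanaka→Lot G ($146), total $280.
VCG payment = (others' best without Costa) − (others' welfare with Costa) = 280 − 275 = $5.

Costa pays $5.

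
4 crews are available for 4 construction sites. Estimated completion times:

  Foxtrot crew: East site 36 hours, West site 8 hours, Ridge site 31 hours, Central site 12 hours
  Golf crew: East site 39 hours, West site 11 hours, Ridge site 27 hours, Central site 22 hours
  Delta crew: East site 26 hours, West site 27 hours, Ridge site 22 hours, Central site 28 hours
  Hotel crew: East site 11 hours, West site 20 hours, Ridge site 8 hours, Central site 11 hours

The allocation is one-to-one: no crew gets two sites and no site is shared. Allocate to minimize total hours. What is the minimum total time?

Minimum total: 56 hours

Optimal: Foxtrot crew→Central site (12 hours), Golf crew→West site (11 hours), Delta crew→Ridge site (22 hours), Hotel crew→East site (11 hours) — total 12+11+22+11 = 56 hours.
Column-greedy (each site in turn goes to its cheapest remaining crew) gives 63 hours, worse by 7.
Next-best assignment: Foxtrot crew→Central site, Golf crew→West site, Delta crew→East site, Hotel crew→Ridge site = 57 hours.
Checked against all permutations: 56 hours is optimal.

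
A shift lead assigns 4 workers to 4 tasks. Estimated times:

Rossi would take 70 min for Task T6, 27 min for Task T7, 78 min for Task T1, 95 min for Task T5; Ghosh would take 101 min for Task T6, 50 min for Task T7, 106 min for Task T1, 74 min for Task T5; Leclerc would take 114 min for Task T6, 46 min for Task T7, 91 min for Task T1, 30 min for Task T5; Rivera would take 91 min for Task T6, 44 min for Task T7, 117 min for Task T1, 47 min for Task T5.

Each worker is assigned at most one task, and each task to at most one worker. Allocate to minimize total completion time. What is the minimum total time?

Min total: 249 min

Optimal: Rossi→Task T1 (78 min), Ghosh→Task T7 (50 min), Leclerc→Task T5 (30 min), Rivera→Task T6 (91 min) — total 78+50+30+91 = 249 min.
Next-best assignment: Rossi→Task T6, Ghosh→Task T1, Leclerc→Task T5, Rivera→Task T7 = 250 min.
Swapping Rivera↔Leclerc (Rivera→Task T5 47 min, Leclerc→Task T6 114 min) adds 40.
Every other assignment is strictly worse.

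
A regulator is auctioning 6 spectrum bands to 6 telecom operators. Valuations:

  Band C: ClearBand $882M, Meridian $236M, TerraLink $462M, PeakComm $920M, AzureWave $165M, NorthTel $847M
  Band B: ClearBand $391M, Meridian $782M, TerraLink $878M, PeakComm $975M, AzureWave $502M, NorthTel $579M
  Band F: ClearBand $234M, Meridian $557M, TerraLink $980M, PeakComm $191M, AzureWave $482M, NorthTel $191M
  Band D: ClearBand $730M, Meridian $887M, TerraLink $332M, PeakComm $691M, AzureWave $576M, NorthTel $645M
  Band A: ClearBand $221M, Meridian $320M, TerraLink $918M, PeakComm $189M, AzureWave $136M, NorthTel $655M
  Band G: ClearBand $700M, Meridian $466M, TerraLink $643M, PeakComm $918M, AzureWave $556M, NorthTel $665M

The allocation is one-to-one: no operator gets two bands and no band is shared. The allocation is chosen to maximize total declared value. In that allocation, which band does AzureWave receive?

AzureWave receives Band G.

Optimal: ClearBand→Band C ($882M), Meridian→Band D ($887M), TerraLink→Band F ($980M), PeakComm→Band B ($975M), AzureWave→Band G ($556M), NorthTel→Band A ($655M) — total 882+887+980+975+556+655 = $4935M.
Column-greedy (each band in turn goes to its best remaining operator) gives $4296M, worse by 639.
Swapping AzureWave↔ClearBand (AzureWave→Band C $165M, ClearBand→Band G $700M) loses 573.
No other one-to-one assignment exceeds $4935M.
AzureWave's own top band is Band D ($576M), but forcing AzureWave→Band D and reassigning the rest optimally gives only $4793M — worse by 142.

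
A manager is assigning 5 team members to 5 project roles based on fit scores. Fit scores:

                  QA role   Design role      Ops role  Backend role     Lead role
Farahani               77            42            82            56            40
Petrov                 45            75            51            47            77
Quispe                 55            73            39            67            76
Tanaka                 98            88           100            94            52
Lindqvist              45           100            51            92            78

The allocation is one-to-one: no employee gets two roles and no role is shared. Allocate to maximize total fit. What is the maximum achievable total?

Max total: 424 pts

This is the linear assignment problem.
Optimal: Farahani→Ops role (82 pts), Petrov→Lead role (77 pts), Quispe→Backend role (67 pts), Tanaka→QA role (98 pts), Lindqvist→Design role (100 pts) — total 82+77+67+98+100 = 424 pts.
Max-entry greedy (repeatedly take the single best remaining cell) gives 421 pts, worse by 3.
Next-best assignment: Farahani→Ops role, Petrov→Design role, Quispe→Lead role, Tanaka→QA role, Lindqvist→Backend role = 423 pts.
Swapping Quispe↔Petrov (Quispe→Lead role 76 pts, Petrov→Backend role 47 pts) loses 21.
No other one-to-one assignment exceeds 424 pts.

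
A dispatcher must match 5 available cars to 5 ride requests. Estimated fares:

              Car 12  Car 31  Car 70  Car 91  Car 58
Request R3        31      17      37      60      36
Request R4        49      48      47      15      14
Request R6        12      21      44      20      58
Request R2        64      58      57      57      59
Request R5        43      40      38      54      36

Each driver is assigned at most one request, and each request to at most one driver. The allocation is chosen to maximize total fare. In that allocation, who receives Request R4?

Car 70 receives Request R4.

Optimal: Car 12→Request R2 ($64), Car 31→Request R5 ($40), Car 70→Request R4 ($47), Car 91→Request R3 ($60), Car 58→Request R6 ($58) — total 64+40+47+60+58 = $269.
Max-entry greedy (repeatedly take the single best remaining cell) gives $268, worse by 1.
Next-best assignment: Car 12→Request R2, Car 31→Request R4, Car 70→Request R5, Car 91→Request R3, Car 58→Request R6 = $268.
Swapping Car 12↔Car 58 (Car 12→Request R6 $12, Car 58→Request R2 $59) loses 51.
Car 70's own top request is Request R2 ($57), but forcing Car 70→Request R2 and reassigning the rest optimally gives only $266 — worse by 3.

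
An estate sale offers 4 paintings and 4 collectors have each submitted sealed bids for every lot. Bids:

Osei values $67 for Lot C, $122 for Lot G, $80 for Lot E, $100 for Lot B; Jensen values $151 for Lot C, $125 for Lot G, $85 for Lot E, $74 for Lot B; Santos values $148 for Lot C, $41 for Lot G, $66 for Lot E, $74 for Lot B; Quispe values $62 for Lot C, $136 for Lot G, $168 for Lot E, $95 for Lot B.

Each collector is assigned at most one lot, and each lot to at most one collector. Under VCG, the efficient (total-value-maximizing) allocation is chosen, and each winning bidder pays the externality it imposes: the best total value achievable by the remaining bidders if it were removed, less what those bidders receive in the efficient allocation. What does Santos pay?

Santos pays $48.

Efficient allocation: Osei→Lot B ($100), Jensen→Lot G ($125), Santos→Lot C ($148), Quispe→Lot E ($168); total welfare W = $541.
Santos receives Lot C at value $148, so the others get W − 148 = $393.
Without Santos: best allocation of the remaining 3 bidders over all 4 lots is Osei→Lot G ($122), Jensen→Lot C ($151), Quispe→Lot E ($168), total $441.
VCG payment = (others' best without Santos) − (others' welfare with Santos) = 441 − 393 = $48.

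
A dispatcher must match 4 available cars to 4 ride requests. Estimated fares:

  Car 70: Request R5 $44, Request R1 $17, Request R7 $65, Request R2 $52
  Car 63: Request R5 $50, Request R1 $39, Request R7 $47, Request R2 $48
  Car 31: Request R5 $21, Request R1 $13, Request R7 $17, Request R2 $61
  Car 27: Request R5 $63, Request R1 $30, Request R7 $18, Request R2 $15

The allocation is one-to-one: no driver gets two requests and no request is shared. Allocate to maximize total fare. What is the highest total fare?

Max total: $228

Optimal: Car 70→Request R7 ($65), Car 63→Request R1 ($39), Car 31→Request R2 ($61), Car 27→Request R5 ($63) — total 65+39+61+63 = $228.
Row-greedy (each driver in turn takes its best remaining request) gives $206, worse by 22.
Next-best assignment: Car 70→Request R7, Car 63→Request R5, Car 31→Request R2, Car 27→Request R1 = $206.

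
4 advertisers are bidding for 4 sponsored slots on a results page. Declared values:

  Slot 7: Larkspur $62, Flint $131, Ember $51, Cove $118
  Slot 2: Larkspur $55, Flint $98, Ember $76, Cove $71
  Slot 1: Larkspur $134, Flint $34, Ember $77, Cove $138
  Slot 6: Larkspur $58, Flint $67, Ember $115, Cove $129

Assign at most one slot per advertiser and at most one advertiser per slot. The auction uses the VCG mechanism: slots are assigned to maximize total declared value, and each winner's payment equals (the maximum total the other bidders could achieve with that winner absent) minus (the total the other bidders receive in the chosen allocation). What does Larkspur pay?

Larkspur pays $48.

Efficient allocation: Larkspur→Slot 1 ($134), Flint→Slot 7 ($131), Ember→Slot 2 ($76), Cove→Slot 6 ($129); total welfare W = $470.
Larkspur receives Slot 1 at value $134, so the others get W − 134 = $336.
Without Larkspur: best allocation of the remaining 3 bidders over all 4 slots is Flint→Slot 7 ($131), Ember→Slot 6 ($115), Cove→Slot 1 ($138), total $384.
VCG payment = (others' best without Larkspur) − (others' welfare with Larkspur) = 384 − 336 = $48.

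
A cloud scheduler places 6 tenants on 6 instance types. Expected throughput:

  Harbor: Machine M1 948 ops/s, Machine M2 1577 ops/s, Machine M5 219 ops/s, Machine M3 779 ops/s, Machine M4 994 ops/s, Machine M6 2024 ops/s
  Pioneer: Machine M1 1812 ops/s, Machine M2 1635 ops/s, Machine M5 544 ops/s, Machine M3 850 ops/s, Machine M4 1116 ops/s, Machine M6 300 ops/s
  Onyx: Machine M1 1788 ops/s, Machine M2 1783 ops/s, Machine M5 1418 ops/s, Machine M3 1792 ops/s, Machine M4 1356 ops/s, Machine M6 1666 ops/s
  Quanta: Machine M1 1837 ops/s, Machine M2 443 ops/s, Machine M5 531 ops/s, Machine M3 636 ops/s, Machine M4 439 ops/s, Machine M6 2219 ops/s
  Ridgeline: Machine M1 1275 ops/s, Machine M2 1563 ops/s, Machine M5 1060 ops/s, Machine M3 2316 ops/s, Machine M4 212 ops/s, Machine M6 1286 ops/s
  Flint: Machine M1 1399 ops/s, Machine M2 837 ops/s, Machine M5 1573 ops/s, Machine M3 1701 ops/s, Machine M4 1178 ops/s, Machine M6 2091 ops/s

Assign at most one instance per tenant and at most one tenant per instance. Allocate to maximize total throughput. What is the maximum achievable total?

Maximum total: 10853 ops/s

Optimal: Harbor→Machine M2 (1577 ops/s), Pioneer→Machine M1 (1812 ops/s), Onyx→Machine M4 (1356 ops/s), Quanta→Machine M6 (2219 ops/s), Ridgeline→Machine M3 (2316 ops/s), Flint→Machine M5 (1573 ops/s) — total 1577+1812+1356+2219+2316+1573 = 10853 ops/s.
Max-entry greedy (repeatedly take the single best remaining cell) gives 10697 ops/s, worse by 156.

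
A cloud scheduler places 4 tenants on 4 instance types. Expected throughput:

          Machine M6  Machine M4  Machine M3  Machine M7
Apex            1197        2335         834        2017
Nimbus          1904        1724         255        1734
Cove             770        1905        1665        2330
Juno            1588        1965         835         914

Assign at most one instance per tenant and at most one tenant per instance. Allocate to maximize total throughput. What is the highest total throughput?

Max total: 7551 ops/s

Optimal: Apex→Machine M7 (2017 ops/s), Nimbus→Machine M6 (1904 ops/s), Cove→Machine M3 (1665 ops/s), Juno→Machine M4 (1965 ops/s) — total 2017+1904+1665+1965 = 7551 ops/s.
Max-entry greedy (repeatedly take the single best remaining cell) gives 7404 ops/s, worse by 147.
No other one-to-one assignment exceeds 7551 ops/s.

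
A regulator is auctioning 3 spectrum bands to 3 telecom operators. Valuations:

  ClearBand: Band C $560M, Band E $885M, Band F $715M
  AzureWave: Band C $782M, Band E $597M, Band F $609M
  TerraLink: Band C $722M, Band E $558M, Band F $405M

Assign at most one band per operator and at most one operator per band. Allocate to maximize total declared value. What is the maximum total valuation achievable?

Max total: $2216M

Optimal: ClearBand→Band E ($885M), AzureWave→Band F ($609M), TerraLink→Band C ($722M) — total 885+609+722 = $2216M.
Row-greedy (each operator in turn takes its best remaining band) gives $2072M, worse by 144.
Next-best assignment: ClearBand→Band E, AzureWave→Band C, TerraLink→Band F = $2072M.
Every other assignment is strictly worse.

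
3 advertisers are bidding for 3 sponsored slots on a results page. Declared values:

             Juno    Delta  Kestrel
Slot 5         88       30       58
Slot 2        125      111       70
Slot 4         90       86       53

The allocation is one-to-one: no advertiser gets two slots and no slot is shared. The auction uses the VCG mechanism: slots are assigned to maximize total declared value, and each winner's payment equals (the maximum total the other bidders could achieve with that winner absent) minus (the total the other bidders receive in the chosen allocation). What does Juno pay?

Juno pays $25.

Efficient allocation: Juno→Slot 2 ($125), Delta→Slot 4 ($86), Kestrel→Slot 5 ($58); total welfare W = $269.
Juno receives Slot 2 at value $125, so the others get W − 125 = $144.
Without Juno: best allocation of the remaining 2 bidders over all 3 slots is Delta→Slot 2 ($111), Kestrel→Slot 5 ($58), total $169.
VCG payment = (others' best without Juno) − (others' welfare with Juno) = 169 − 144 = $25.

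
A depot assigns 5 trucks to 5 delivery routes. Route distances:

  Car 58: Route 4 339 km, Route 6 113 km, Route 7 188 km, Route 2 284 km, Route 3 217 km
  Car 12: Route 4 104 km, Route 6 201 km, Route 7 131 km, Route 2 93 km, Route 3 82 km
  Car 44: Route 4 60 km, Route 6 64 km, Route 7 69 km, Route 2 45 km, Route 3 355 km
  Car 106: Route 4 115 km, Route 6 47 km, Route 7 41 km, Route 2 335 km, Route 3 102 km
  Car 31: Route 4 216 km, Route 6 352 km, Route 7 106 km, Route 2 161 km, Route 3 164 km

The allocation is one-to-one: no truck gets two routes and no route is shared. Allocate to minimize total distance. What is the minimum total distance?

Min total: 457 km

This is the linear assignment problem.
Optimal: Car 58→Route 6 (113 km), Car 12→Route 3 (82 km), Car 44→Route 4 (60 km), Car 106→Route 7 (41 km), Car 31→Route 2 (161 km) — total 113+82+60+41+161 = 457 km.
Column-greedy (each route in turn goes to its cheapest remaining truck) gives 523 km, worse by 66.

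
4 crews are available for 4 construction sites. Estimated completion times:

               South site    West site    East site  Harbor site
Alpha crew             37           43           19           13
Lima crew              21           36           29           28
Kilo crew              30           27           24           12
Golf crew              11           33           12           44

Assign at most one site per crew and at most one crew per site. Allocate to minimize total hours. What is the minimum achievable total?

Minimum total: 73 hours

Treat this as an assignment problem: match each crew to one site.
Optimal: Alpha crew→Harbor site (13 hours), Lima crew→South site (21 hours), Kilo crew→West site (27 hours), Golf crew→East site (12 hours) — total 13+21+27+12 = 73 hours.
Row-greedy (each crew in turn takes its cheapest remaining site) gives 91 hours, worse by 18.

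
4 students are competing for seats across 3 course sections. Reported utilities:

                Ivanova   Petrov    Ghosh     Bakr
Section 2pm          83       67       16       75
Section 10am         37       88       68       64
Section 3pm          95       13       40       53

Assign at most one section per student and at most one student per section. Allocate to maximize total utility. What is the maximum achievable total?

Optimal: Bakr→Section 2pm (75 points), Petrov→Section 10am (88 points), Ivanova→Section 3pm (95 points) — total 75+88+95 = 258 points.
Row-greedy (each student in turn takes its best remaining section) gives 199 points, worse by 59.

Maximum total: 258 points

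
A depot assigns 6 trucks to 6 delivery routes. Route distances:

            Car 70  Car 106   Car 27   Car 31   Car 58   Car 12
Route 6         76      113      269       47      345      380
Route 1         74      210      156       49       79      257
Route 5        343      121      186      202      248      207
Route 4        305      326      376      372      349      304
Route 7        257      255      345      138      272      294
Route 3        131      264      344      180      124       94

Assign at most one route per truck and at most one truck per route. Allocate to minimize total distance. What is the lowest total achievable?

Min total: 884 km

Treat this as an assignment problem: match each truck to one route.
Optimal: Car 70→Route 6 (76 km), Car 106→Route 5 (121 km), Car 27→Route 4 (376 km), Car 31→Route 7 (138 km), Car 58→Route 1 (79 km), Car 12→Route 3 (94 km) — total 76+121+376+138+79+94 = 884 km.
Row-greedy (each truck in turn takes its cheapest remaining route) gives 939 km, worse by 55.
Next-best assignment: Car 70→Route 6, Car 106→Route 4, Car 27→Route 5, Car 31→Route 7, Car 58→Route 1, Car 12→Route 3 = 899 km.
Every other assignment is strictly worse.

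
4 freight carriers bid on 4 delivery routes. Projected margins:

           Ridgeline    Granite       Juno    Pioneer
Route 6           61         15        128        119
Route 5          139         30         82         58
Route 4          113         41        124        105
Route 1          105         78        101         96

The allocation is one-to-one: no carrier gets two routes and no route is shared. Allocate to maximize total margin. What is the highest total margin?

Treat this as an assignment problem: match each carrier to one route.
Optimal: Ridgeline→Route 5 ($139k), Granite→Route 1 ($78k), Juno→Route 4 ($124k), Pioneer→Route 6 ($119k) — total 139+78+124+119 = $460k.
Row-greedy (each carrier in turn takes its best remaining route) gives $450k, worse by 10.
Next-best assignment: Ridgeline→Route 5, Granite→Route 1, Juno→Route 6, Pioneer→Route 4 = $450k.
Swapping Granite↔Pioneer (Granite→Route 6 $15k, Pioneer→Route 1 $96k) loses 86.
Checked against all permutations: $460k is optimal.

Maximum total: $460k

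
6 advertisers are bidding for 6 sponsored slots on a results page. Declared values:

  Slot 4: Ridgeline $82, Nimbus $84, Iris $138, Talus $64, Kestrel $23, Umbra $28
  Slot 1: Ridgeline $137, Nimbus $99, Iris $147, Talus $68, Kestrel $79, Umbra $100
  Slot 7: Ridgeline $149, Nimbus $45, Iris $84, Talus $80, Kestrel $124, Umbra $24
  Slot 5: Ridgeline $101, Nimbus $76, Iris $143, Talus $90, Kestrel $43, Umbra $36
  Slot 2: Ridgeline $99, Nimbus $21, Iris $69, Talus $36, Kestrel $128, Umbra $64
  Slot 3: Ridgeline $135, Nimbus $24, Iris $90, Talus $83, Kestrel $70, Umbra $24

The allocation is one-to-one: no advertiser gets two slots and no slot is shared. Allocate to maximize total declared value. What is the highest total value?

Maximum total: $687

This is a one-to-one assignment (maximum-weight bipartite matching).
Optimal: Ridgeline→Slot 7 ($149), Nimbus→Slot 4 ($84), Iris→Slot 5 ($143), Talus→Slot 3 ($83), Kestrel→Slot 2 ($128), Umbra→Slot 1 ($100) — total 149+84+143+83+128+100 = $687.
Row-greedy (each advertiser in turn takes its best remaining slot) gives $630, worse by 57.
Next-best assignment: Ridgeline→Slot 7, Nimbus→Slot 5, Iris→Slot 4, Talus→Slot 3, Kestrel→Slot 2, Umbra→Slot 1 = $674.
No other one-to-one assignment exceeds $687.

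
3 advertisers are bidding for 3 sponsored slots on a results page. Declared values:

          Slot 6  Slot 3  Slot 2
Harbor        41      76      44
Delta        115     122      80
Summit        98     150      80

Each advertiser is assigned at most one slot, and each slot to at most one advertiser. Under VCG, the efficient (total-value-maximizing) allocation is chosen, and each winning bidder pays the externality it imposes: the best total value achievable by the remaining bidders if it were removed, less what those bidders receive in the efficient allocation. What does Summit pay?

Summit pays $32.

Efficient allocation: Harbor→Slot 2 ($44), Delta→Slot 6 ($115), Summit→Slot 3 ($150); total welfare W = $309.
Summit receives Slot 3 at value $150, so the others get W − 150 = $159.
Without Summit: best allocation of the remaining 2 bidders over all 3 slots is Harbor→Slot 3 ($76), Delta→Slot 6 ($115), total $191.
VCG payment = (others' best without Summit) − (others' welfare with Summit) = 191 − 159 = $32.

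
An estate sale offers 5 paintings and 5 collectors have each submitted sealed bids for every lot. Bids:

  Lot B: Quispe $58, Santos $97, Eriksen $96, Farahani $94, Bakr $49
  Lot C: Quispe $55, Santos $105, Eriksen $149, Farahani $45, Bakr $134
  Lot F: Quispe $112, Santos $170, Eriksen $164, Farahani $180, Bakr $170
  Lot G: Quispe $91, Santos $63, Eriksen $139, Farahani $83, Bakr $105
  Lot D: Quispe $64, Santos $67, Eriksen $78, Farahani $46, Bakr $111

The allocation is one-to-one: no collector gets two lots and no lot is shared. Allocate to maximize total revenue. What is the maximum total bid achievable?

Maximum total: $628

Optimal: Quispe→Lot G ($91), Santos→Lot B ($97), Eriksen→Lot C ($149), Farahani→Lot F ($180), Bakr→Lot D ($111) — total 91+97+149+180+111 = $628.
Next-best assignment: Quispe→Lot G, Santos→Lot F, Eriksen→Lot C, Farahani→Lot B, Bakr→Lot D = $615.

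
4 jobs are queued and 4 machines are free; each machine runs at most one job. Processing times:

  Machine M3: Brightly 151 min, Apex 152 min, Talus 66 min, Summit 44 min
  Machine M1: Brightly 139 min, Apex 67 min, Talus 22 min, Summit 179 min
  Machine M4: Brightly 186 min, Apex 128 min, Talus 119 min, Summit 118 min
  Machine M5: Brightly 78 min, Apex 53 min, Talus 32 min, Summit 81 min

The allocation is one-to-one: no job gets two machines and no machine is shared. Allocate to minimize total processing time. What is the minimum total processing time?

Min total: 272 min

This is the linear assignment problem.
Optimal: Brightly→Machine M5 (78 min), Apex→Machine M4 (128 min), Talus→Machine M1 (22 min), Summit→Machine M3 (44 min) — total 78+128+22+44 = 272 min.
Min-entry greedy (repeatedly take the single cheapest remaining cell) gives 305 min, worse by 33.
No other one-to-one assignment undercuts 272 min.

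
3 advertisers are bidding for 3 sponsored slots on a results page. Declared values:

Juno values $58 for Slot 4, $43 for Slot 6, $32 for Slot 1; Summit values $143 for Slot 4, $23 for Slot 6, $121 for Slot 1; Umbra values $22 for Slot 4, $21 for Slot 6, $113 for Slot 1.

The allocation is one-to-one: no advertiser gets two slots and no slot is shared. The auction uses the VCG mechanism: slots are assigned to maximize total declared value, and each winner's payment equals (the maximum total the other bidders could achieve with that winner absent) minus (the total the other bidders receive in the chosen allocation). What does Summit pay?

Summit pays $15.

Efficient allocation: Juno→Slot 6 ($43), Summit→Slot 4 ($143), Umbra→Slot 1 ($113); total welfare W = $299.
Summit receives Slot 4 at value $143, so the others get W − 143 = $156.
Without Summit: best allocation of the remaining 2 bidders over all 3 slots is Juno→Slot 4 ($58), Umbra→Slot 1 ($113), total $171.
VCG payment = (others' best without Summit) − (others' welfare with Summit) = 171 − 156 = $15.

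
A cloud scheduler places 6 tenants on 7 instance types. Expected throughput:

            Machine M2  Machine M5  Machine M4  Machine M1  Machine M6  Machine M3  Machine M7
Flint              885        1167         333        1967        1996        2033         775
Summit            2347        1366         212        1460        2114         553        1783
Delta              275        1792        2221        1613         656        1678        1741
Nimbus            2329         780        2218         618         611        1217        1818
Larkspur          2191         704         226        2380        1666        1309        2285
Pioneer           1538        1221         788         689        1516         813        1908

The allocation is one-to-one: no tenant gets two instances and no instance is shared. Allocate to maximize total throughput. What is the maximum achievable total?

Optimal: Flint→Machine M3 (2033 ops/s), Summit→Machine M6 (2114 ops/s), Delta→Machine M4 (2221 ops/s), Nimbus→Machine M2 (2329 ops/s), Larkspur→Machine M1 (2380 ops/s), Pioneer→Machine M7 (1908 ops/s) — total 2033+2114+2221+2329+2380+1908 = 12985 ops/s.
Max-entry greedy (repeatedly take the single best remaining cell) gives 11669 ops/s, worse by 1316.
Next-best assignment: Flint→Machine M3, Summit→Machine M2, Delta→Machine M5, Nimbus→Machine M4, Larkspur→Machine M1, Pioneer→Machine M7 = 12678 ops/s.

Max total: 12985 ops/s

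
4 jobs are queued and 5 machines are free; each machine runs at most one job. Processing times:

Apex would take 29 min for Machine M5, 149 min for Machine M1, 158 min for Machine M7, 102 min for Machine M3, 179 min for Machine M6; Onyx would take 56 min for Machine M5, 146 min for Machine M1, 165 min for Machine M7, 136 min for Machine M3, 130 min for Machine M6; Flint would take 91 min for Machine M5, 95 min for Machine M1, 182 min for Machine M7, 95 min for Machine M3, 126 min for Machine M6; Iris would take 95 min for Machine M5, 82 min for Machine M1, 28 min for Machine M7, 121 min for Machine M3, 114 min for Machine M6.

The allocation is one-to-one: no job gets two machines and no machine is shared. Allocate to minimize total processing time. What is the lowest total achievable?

This is the linear assignment problem.
Optimal: Apex→Machine M3 (102 min), Onyx→Machine M5 (56 min), Flint→Machine M1 (95 min), Iris→Machine M7 (28 min) — total 102+56+95+28 = 281 min.
Column-greedy (each machine in turn goes to its cheapest remaining job) gives 371 min, worse by 90.

Min total: 281 min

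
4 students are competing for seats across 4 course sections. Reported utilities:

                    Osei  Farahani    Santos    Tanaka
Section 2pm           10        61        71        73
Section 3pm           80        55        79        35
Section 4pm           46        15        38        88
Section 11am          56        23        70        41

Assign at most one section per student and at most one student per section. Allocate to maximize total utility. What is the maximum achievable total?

Treat this as an assignment problem: match each student to one section.
Optimal: Osei→Section 3pm (80 points), Farahani→Section 2pm (61 points), Santos→Section 11am (70 points), Tanaka→Section 4pm (88 points) — total 80+61+70+88 = 299 points.
Max-entry greedy (repeatedly take the single best remaining cell) gives 262 points, worse by 37.
Swapping Osei↔Tanaka (Osei→Section 4pm 46 points, Tanaka→Section 3pm 35 points) loses 87.
Every other assignment is strictly worse.

Max total: 299 points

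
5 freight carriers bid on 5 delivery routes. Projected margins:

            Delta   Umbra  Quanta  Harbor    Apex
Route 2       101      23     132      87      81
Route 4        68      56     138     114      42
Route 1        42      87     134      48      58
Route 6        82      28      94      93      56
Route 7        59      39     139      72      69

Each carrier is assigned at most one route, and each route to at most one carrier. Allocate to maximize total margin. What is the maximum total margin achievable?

Max total: $503k

Optimal: Delta→Route 6 ($82k), Umbra→Route 1 ($87k), Quanta→Route 7 ($139k), Harbor→Route 4 ($114k), Apex→Route 2 ($81k) — total 82+87+139+114+81 = $503k.
Row-greedy (each carrier in turn takes its best remaining route) gives $497k, worse by 6.
Swapping Quanta↔Apex (Quanta→Route 2 $132k, Apex→Route 7 $69k) loses 19.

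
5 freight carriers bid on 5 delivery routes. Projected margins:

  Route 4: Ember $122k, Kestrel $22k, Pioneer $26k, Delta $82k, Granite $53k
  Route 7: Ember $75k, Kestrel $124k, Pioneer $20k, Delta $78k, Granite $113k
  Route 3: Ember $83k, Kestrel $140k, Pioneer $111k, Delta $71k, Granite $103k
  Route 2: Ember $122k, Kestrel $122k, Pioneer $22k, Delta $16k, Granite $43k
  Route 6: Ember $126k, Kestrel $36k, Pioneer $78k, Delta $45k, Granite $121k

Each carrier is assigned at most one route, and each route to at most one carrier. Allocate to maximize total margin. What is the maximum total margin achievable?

Optimal: Ember→Route 2 ($122k), Kestrel→Route 7 ($124k), Pioneer→Route 3 ($111k), Delta→Route 4 ($82k), Granite→Route 6 ($121k) — total 122+124+111+82+121 = $560k.
Max-entry greedy (repeatedly take the single best remaining cell) gives $483k, worse by 77.
Swapping Pioneer↔Kestrel (Pioneer→Route 7 $20k, Kestrel→Route 3 $140k) loses 75.

Max total: $560k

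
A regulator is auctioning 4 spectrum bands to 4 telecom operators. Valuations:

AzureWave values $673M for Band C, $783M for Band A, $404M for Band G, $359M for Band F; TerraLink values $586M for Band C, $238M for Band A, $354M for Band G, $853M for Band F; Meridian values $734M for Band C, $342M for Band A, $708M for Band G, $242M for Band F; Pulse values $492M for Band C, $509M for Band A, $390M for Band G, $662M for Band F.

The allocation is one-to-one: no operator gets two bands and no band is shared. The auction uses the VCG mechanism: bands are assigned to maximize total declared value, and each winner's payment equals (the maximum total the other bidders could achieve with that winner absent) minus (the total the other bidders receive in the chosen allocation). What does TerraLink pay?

TerraLink pays $196M.

Efficient allocation: AzureWave→Band A ($783M), TerraLink→Band F ($853M), Meridian→Band G ($708M), Pulse→Band C ($492M); total welfare W = $2836M.
TerraLink receives Band F at value $853M, so the others get W − 853 = $1983M.
Without TerraLink: best allocation of the remaining 3 bidders over all 4 bands is AzureWave→Band A ($783M), Meridian→Band C ($734M), Pulse→Band F ($662M), total $2179M.
VCG payment = (others' best without TerraLink) − (others' welfare with TerraLink) = 2179 − 1983 = $196M.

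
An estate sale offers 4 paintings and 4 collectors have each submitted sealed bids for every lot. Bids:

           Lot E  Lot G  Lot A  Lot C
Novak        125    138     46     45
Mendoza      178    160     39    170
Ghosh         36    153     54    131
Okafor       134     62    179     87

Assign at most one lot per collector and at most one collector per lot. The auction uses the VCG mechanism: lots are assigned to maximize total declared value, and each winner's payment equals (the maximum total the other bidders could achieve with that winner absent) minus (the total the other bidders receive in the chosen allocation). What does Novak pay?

Novak pays $8.

Efficient allocation: Novak→Lot E ($125), Mendoza→Lot C ($170), Ghosh→Lot G ($153), Okafor→Lot A ($179); total welfare W = $627.
Novak receives Lot E at value $125, so the others get W − 125 = $502.
Without Novak: best allocation of the remaining 3 bidders over all 4 lots is Mendoza→Lot E ($178), Ghosh→Lot G ($153), Okafor→Lot A ($179), total $510.
VCG payment = (others' best without Novak) − (others' welfare with Novak) = 510 − 502 = $8.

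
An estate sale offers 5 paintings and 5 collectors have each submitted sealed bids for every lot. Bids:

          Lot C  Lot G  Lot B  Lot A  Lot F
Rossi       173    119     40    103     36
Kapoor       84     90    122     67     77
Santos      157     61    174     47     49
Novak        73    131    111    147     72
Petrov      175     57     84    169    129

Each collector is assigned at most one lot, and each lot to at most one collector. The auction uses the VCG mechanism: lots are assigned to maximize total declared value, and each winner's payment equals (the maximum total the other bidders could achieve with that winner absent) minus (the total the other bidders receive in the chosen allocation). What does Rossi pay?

Efficient allocation: Rossi→Lot C ($173), Kapoor→Lot F ($77), Santos→Lot B ($174), Novak→Lot G ($131), Petrov→Lot A ($169); total welfare W = $724.
Rossi receives Lot C at value $173, so the others get W − 173 = $551.
Without Rossi: best allocation of the remaining 4 bidders over all 5 lots is Kapoor→Lot G ($90), Santos→Lot B ($174), Novak→Lot A ($147), Petrov→Lot C ($175), total $586.
VCG payment = (others' best without Rossi) − (others' welfare with Rossi) = 586 − 551 = $35.

Rossi pays $35.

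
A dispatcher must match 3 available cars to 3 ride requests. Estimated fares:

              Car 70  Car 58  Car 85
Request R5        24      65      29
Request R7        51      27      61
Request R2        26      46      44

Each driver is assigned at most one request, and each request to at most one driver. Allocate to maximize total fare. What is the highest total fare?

Max total: $160

Optimal: Car 70→Request R7 ($51), Car 58→Request R5 ($65), Car 85→Request R2 ($44) — total 51+65+44 = $160.
Max-entry greedy (repeatedly take the single best remaining cell) gives $152, worse by 8.
Next-best assignment: Car 70→Request R2, Car 58→Request R5, Car 85→Request R7 = $152.
Swapping Car 70↔Car 58 (Car 70→Request R5 $24, Car 58→Request R7 $27) loses 65.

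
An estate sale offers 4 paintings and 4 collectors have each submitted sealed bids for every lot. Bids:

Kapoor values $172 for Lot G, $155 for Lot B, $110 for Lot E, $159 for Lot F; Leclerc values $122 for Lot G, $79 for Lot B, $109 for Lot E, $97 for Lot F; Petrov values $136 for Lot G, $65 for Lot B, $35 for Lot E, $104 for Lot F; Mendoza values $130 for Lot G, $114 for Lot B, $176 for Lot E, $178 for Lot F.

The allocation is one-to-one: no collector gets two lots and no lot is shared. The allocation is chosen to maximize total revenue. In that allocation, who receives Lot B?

Optimal: Kapoor→Lot B ($155), Leclerc→Lot E ($109), Petrov→Lot G ($136), Mendoza→Lot F ($178) — total 155+109+136+178 = $578.
Row-greedy (each collector in turn takes its best remaining lot) gives $499, worse by 79.
Kapoor's own top lot is Lot G ($172), but forcing Kapoor→Lot G and reassigning the rest optimally gives only $531 — worse by 47.

Kapoor receives Lot B.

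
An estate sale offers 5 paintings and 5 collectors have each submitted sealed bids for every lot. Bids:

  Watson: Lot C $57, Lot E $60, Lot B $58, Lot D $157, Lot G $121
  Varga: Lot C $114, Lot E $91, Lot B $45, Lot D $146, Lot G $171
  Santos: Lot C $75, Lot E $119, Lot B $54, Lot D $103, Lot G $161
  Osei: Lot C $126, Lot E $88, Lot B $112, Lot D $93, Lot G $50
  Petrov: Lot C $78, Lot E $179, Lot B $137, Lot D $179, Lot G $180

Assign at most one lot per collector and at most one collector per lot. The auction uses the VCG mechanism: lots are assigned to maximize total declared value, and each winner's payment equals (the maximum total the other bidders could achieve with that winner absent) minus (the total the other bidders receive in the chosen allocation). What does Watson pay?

Efficient allocation: Watson→Lot D ($157), Varga→Lot C ($114), Santos→Lot G ($161), Osei→Lot B ($112), Petrov→Lot E ($179); total welfare W = $723.
Watson receives Lot D at value $157, so the others get W − 157 = $566.
Without Watson: best allocation of the remaining 4 bidders over all 5 lots is Varga→Lot D ($146), Santos→Lot G ($161), Osei→Lot C ($126), Petrov→Lot E ($179), total $612.
VCG payment = (others' best without Watson) − (others' welfare with Watson) = 612 − 566 = $46.

Watson pays $46.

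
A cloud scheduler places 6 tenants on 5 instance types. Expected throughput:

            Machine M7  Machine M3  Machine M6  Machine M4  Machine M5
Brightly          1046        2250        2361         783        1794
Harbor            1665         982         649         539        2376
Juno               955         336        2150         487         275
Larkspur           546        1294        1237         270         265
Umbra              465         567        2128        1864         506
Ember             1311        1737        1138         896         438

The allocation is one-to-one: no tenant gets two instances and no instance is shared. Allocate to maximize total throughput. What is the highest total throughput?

Optimal: Ember→Machine M7 (1311 ops/s), Brightly→Machine M3 (2250 ops/s), Juno→Machine M6 (2150 ops/s), Umbra→Machine M4 (1864 ops/s), Harbor→Machine M5 (2376 ops/s) — total 1311+2250+2150+1864+2376 = 9951 ops/s.
Row-greedy (each tenant in turn takes its best remaining instance) gives 8850 ops/s, worse by 1101.
Checked against all permutations: 9951 ops/s is optimal.

Max total: 9951 ops/s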